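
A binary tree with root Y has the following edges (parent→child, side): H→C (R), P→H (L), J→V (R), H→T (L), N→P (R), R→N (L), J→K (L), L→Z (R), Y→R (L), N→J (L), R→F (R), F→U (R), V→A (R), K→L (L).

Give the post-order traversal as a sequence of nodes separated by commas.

Z, L, K, A, V, J, T, C, H, P, N, U, F, R, Y

Post-order visits the left subtree, then the right subtree, then the node.
At Y: go left to R.
  At R: go left to N.
    At N: go left to J.
      At J: go left to K.
        At K: go left to L.
          At L: no left child.
          At L: go right to Z.
            Z is a leaf — visit Z.
          Visit L.
        At K: no right child.
        Visit K.
      At J: go right to V.
        At V: no left child.
        At V: go right to A.
          A is a leaf — visit A.
        Visit V.
      Visit J.
    At N: go right to P.
      At P: go left to H.
        At H: go left to T.
          T is a leaf — visit T.
        At H: go right to C.
          C is a leaf — visit C.
        Visit H.
      At P: no right child.
      Visit P.
    Visit N.
  At R: go right to F.
    At F: no left child.
    At F: go right to U.
      U is a leaf — visit U.
    Visit F.
  Visit R.
At Y: no right child.
Visit Y.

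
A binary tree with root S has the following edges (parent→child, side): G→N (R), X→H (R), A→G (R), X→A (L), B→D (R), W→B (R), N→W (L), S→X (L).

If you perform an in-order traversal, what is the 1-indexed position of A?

In-order visits the left subtree, then the node, then the right subtree.
At S: go left to X.
  At X: go left to A.
    At A: no left child.
    Visit A.
    At A: go right to G.
      At G: no left child.
      Visit G.
      At G: go right to N.
        At N: go left to W.
          At W: no left child.
          Visit W.
          At W: go right to B.
            At B: no left child.
            Visit B.
            At B: go right to D.
              D is a leaf — visit D.
        Visit N.
        At N: no right child.
  Visit X.
  At X: go right to H.
    H is a leaf — visit H.
Visit S.
At S: no right child.
Full in-order sequence: A, G, W, B, D, N, X, H, S.

1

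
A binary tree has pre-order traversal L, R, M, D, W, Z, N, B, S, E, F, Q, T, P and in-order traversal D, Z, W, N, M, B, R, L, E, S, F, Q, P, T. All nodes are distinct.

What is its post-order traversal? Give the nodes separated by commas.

The first element of pre-order is the root; it splits in-order into left and right subtrees.
Root L: left subtree has 7 nodes {D, Z, W, N, M, B, R}, right has 6 {E, S, F, Q, P, T}.
  Root R: left subtree has 6 nodes {D, Z, W, N, M, B}, right has 0 { }.
    Root M: left subtree has 4 nodes {D, Z, W, N}, right has 1 {B}.
      Root D: left subtree has 0 nodes { }, right has 3 {Z, W, N}.
        Root W: left subtree has 1 node {Z}, right has 1 {N}.
  Root S: left subtree has 1 node {E}, right has 4 {F, Q, P, T}.
    Root F: left subtree has 0 nodes { }, right has 3 {Q, P, T}.
      Root Q: left subtree has 0 nodes { }, right has 2 {P, T}.
        Root T: left subtree has 1 node {P}, right has 0 { }.

Z, N, W, D, B, M, R, E, P, T, Q, F, S, L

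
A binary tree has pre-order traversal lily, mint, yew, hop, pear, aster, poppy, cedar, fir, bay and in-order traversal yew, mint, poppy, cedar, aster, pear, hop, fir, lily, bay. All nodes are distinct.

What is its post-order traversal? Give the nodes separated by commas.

The first element of pre-order is the root; it splits in-order into left and right subtrees.
Root lily: left subtree has 8 nodes {yew, mint, poppy, cedar, aster, pear, hop, fir}, right has 1 {bay}.
  Root mint: left subtree has 1 node {yew}, right has 6 {poppy, cedar, aster, pear, hop, fir}.
    Root hop: left subtree has 4 nodes {poppy, cedar, aster, pear}, right has 1 {fir}.
      Root pear: left subtree has 3 nodes {poppy, cedar, aster}, right has 0 { }.
        Root aster: left subtree has 2 nodes {poppy, cedar}, right has 0 { }.
          Root poppy: left subtree has 0 nodes { }, right has 1 {cedar}.

yew, cedar, poppy, aster, pear, fir, hop, mint, bay, lily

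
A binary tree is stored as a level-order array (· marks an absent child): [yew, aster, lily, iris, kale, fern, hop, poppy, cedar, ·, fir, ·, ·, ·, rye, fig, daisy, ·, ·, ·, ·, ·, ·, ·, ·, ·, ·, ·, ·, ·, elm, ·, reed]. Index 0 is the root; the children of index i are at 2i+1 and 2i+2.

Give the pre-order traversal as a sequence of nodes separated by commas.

Pre-order visits the node, then its left subtree, then its right subtree.
Visit yew.
At yew: go left to aster.
  Visit aster.
  At aster: go left to iris.
    Visit iris.
    At iris: go left to poppy.
      Visit poppy.
      At poppy: go left to fig.
        Visit fig.
        At fig: no left child.
        At fig: go right to reed.
          reed is a leaf — visit reed.
      At poppy: go right to daisy.
        daisy is a leaf — visit daisy.
    At iris: go right to cedar.
      cedar is a leaf — visit cedar.
  At aster: go right to kale.
    Visit kale.
    At kale: no left child.
    At kale: go right to fir.
      fir is a leaf — visit fir.
At yew: go right to lily.
  Visit lily.
  At lily: go left to fern.
    fern is a leaf — visit fern.
  At lily: go right to hop.
    Visit hop.
    At hop: no left child.
    At hop: go right to rye.
      Visit rye.
      At rye: no left child.
      At rye: go right to elm.
        elm is a leaf — visit elm.

yew, aster, iris, poppy, fig, reed, daisy, cedar, kale, fir, lily, fern, hop, rye, elm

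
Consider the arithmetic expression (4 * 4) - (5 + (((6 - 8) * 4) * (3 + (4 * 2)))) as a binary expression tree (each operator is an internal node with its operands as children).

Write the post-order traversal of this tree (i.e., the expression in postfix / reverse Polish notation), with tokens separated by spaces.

4 4 * 5 6 8 - 4 * 3 4 2 * + * + -

Post-order on an expression tree gives postfix notation: for each operator, emit left operand, right operand, then the operator.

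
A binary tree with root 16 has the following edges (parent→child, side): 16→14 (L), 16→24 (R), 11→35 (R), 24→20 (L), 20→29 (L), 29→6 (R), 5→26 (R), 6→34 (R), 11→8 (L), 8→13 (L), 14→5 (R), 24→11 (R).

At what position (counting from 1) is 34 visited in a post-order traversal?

4

Post-order visits the left subtree, then the right subtree, then the node.
At 16: go left to 14.
  At 14: no left child.
  At 14: go right to 5.
    At 5: no left child.
    At 5: go right to 26.
      26 is a leaf — visit 26.
    Visit 5.
  Visit 14.
At 16: go right to 24.
  At 24: go left to 20.
    At 20: go left to 29.
      At 29: no left child.
      At 29: go right to 6.
        At 6: no left child.
        At 6: go right to 34.
          34 is a leaf — visit 34.
        Visit 6.
      Visit 29.
    At 20: no right child.
    Visit 20.
  At 24: go right to 11.
    At 11: go left to 8.
      At 8: go left to 13.
        13 is a leaf — visit 13.
      At 8: no right child.
      Visit 8.
    At 11: go right to 35.
      35 is a leaf — visit 35.
    Visit 11.
  Visit 24.
Visit 16.
Full post-order sequence: 26, 5, 14, 34, 6, 29, 20, 13, 8, 35, 11, 24, 16.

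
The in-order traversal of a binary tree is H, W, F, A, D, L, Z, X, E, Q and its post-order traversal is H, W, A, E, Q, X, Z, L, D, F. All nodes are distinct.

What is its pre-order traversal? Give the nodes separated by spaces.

The last element of post-order is the root; it splits in-order into left and right subtrees.
Root F: left subtree has 2 nodes {H, W}, right has 7 {A, D, L, Z, X, E, Q}.
  Root W: left subtree has 1 node {H}, right has 0 { }.
  Root D: left subtree has 1 node {A}, right has 5 {L, Z, X, E, Q}.
    Root L: left subtree has 0 nodes { }, right has 4 {Z, X, E, Q}.
      Root Z: left subtree has 0 nodes { }, right has 3 {X, E, Q}.
        Root X: left subtree has 0 nodes { }, right has 2 {E, Q}.
          Root Q: left subtree has 1 node {E}, right has 0 { }.

F W H D A L Z X Q E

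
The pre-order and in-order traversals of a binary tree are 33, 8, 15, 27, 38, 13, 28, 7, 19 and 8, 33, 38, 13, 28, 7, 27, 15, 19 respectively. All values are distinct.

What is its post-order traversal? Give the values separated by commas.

The first element of pre-order is the root; it splits in-order into left and right subtrees.
Root 33: left subtree has 1 node {8}, right has 7 {38, 13, 28, 7, 27, 15, 19}.
  Root 15: left subtree has 5 nodes {38, 13, 28, 7, 27}, right has 1 {19}.
    Root 27: left subtree has 4 nodes {38, 13, 28, 7}, right has 0 { }.
      Root 38: left subtree has 0 nodes { }, right has 3 {13, 28, 7}.
        Root 13: left subtree has 0 nodes { }, right has 2 {28, 7}.
          Root 28: left subtree has 0 nodes { }, right has 1 {7}.

8, 7, 28, 13, 38, 27, 19, 15, 33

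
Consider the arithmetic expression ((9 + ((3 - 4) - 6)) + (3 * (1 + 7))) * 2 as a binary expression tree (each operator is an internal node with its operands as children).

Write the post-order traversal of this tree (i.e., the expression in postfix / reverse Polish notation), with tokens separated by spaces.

9 3 4 - 6 - + 3 1 7 + * + 2 *

Post-order on an expression tree gives postfix notation: for each operator, emit left operand, right operand, then the operator.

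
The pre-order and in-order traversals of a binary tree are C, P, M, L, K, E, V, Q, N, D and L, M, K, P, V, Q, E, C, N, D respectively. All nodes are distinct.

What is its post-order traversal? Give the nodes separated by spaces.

L K M Q V E P D N C

The first element of pre-order is the root; it splits in-order into left and right subtrees.
Root C: left subtree has 7 nodes {L, M, K, P, V, Q, E}, right has 2 {N, D}.
  Root P: left subtree has 3 nodes {L, M, K}, right has 3 {V, Q, E}.
    Root M: left subtree has 1 node {L}, right has 1 {K}.
    Root E: left subtree has 2 nodes {V, Q}, right has 0 { }.
      Root V: left subtree has 0 nodes { }, right has 1 {Q}.
  Root N: left subtree has 0 nodes { }, right has 1 {D}.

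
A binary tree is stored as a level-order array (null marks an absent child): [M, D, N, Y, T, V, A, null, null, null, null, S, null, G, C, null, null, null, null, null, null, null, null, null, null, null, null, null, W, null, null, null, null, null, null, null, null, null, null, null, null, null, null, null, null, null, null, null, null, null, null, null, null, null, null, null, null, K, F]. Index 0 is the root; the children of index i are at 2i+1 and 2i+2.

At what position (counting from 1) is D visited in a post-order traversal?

3

Post-order visits the left subtree, then the right subtree, then the node.
At M: go left to D.
  At D: go left to Y.
    Y is a leaf — visit Y.
  At D: go right to T.
    T is a leaf — visit T.
  Visit D.
At M: go right to N.
  At N: go left to V.
    At V: go left to S.
      S is a leaf — visit S.
    At V: no right child.
    Visit V.
  At N: go right to A.
    At A: go left to G.
      At G: no left child.
      At G: go right to W.
        At W: go left to K.
          K is a leaf — visit K.
        At W: go right to F.
          F is a leaf — visit F.
        Visit W.
      Visit G.
    At A: go right to C.
      C is a leaf — visit C.
    Visit A.
  Visit N.
Visit M.
Full post-order sequence: Y, T, D, S, V, K, F, W, G, C, A, N, M.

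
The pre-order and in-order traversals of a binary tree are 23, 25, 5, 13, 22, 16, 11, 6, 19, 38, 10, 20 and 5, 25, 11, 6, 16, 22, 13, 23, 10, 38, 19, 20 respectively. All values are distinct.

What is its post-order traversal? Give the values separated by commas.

The first element of pre-order is the root; it splits in-order into left and right subtrees.
Root 23: left subtree has 7 nodes {5, 25, 11, 6, 16, 22, 13}, right has 4 {10, 38, 19, 20}.
  Root 25: left subtree has 1 node {5}, right has 5 {11, 6, 16, 22, 13}.
    Root 13: left subtree has 4 nodes {11, 6, 16, 22}, right has 0 { }.
      Root 22: left subtree has 3 nodes {11, 6, 16}, right has 0 { }.
        Root 16: left subtree has 2 nodes {11, 6}, right has 0 { }.
          Root 11: left subtree has 0 nodes { }, right has 1 {6}.
  Root 19: left subtree has 2 nodes {10, 38}, right has 1 {20}.
    Root 38: left subtree has 1 node {10}, right has 0 { }.

5, 6, 11, 16, 22, 13, 25, 10, 38, 20, 19, 23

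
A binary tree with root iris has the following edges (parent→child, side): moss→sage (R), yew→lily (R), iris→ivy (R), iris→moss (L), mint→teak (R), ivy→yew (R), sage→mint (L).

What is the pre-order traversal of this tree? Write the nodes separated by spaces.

Pre-order visits the node, then its left subtree, then its right subtree.
Visit iris.
At iris: go left to moss.
  Visit moss.
  At moss: no left child.
  At moss: go right to sage.
    Visit sage.
    At sage: go left to mint.
      Visit mint.
      At mint: no left child.
      At mint: go right to teak.
        teak is a leaf — visit teak.
    At sage: no right child.
At iris: go right to ivy.
  Visit ivy.
  At ivy: no left child.
  At ivy: go right to yew.
    Visit yew.
    At yew: no left child.
    At yew: go right to lily.
      lily is a leaf — visit lily.

iris moss sage mint teak ivy yew lily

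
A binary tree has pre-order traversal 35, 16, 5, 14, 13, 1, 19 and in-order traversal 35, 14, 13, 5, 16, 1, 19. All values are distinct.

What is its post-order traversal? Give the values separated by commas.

The first element of pre-order is the root; it splits in-order into left and right subtrees.
Root 35: left subtree has 0 nodes { }, right has 6 {14, 13, 5, 16, 1, 19}.
  Root 16: left subtree has 3 nodes {14, 13, 5}, right has 2 {1, 19}.
    Root 5: left subtree has 2 nodes {14, 13}, right has 0 { }.
      Root 14: left subtree has 0 nodes { }, right has 1 {13}.
    Root 1: left subtree has 0 nodes { }, right has 1 {19}.

13, 14, 5, 19, 1, 16, 35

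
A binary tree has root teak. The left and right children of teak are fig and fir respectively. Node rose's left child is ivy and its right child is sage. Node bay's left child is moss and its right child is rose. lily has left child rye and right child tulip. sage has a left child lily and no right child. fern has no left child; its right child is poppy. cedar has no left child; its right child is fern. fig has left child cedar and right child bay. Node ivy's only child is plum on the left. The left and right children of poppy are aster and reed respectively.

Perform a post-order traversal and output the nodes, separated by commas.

aster, reed, poppy, fern, cedar, moss, plum, ivy, rye, tulip, lily, sage, rose, bay, fig, fir, teak

Post-order visits the left subtree, then the right subtree, then the node.
At teak: go left to fig.
  At fig: go left to cedar.
    At cedar: no left child.
    At cedar: go right to fern.
      At fern: no left child.
      At fern: go right to poppy.
        At poppy: go left to aster.
          aster is a leaf — visit aster.
        At poppy: go right to reed.
          reed is a leaf — visit reed.
        Visit poppy.
      Visit fern.
    Visit cedar.
  At fig: go right to bay.
    At bay: go left to moss.
      moss is a leaf — visit moss.
    At bay: go right to rose.
      At rose: go left to ivy.
        At ivy: go left to plum.
          plum is a leaf — visit plum.
        At ivy: no right child.
        Visit ivy.
      At rose: go right to sage.
        At sage: go left to lily.
          At lily: go left to rye.
            rye is a leaf — visit rye.
          At lily: go right to tulip.
            tulip is a leaf — visit tulip.
          Visit lily.
        At sage: no right child.
        Visit sage.
      Visit rose.
    Visit bay.
  Visit fig.
At teak: go right to fir.
  fir is a leaf — visit fir.
Visit teak.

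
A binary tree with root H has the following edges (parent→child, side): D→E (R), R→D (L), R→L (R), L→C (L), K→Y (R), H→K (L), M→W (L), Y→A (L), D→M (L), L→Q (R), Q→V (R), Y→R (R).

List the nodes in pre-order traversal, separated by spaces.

Pre-order visits the node, then its left subtree, then its right subtree.
Visit H.
At H: go left to K.
  Visit K.
  At K: no left child.
  At K: go right to Y.
    Visit Y.
    At Y: go left to A.
      A is a leaf — visit A.
    At Y: go right to R.
      Visit R.
      At R: go left to D.
        Visit D.
        At D: go left to M.
          Visit M.
          At M: go left to W.
            W is a leaf — visit W.
          At M: no right child.
        At D: go right to E.
          E is a leaf — visit E.
      At R: go right to L.
        Visit L.
        At L: go left to C.
          C is a leaf — visit C.
        At L: go right to Q.
          Visit Q.
          At Q: no left child.
          At Q: go right to V.
            V is a leaf — visit V.
At H: no right child.

H K Y A R D M W E L C Q V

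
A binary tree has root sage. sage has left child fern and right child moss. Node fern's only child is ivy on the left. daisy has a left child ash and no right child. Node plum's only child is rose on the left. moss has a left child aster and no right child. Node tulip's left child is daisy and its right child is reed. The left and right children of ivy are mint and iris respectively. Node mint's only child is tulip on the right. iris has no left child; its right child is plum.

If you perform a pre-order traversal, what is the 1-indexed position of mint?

4

Pre-order visits the node, then its left subtree, then its right subtree.
Visit sage.
At sage: go left to fern.
  Visit fern.
  At fern: go left to ivy.
    Visit ivy.
    At ivy: go left to mint.
      Visit mint.
      At mint: no left child.
      At mint: go right to tulip.
        Visit tulip.
        At tulip: go left to daisy.
          Visit daisy.
          At daisy: go left to ash.
            ash is a leaf — visit ash.
          At daisy: no right child.
        At tulip: go right to reed.
          reed is a leaf — visit reed.
    At ivy: go right to iris.
      Visit iris.
      At iris: no left child.
      At iris: go right to plum.
        Visit plum.
        At plum: go left to rose.
          rose is a leaf — visit rose.
        At plum: no right child.
  At fern: no right child.
At sage: go right to moss.
  Visit moss.
  At moss: go left to aster.
    aster is a leaf — visit aster.
  At moss: no right child.
Full pre-order sequence: sage, fern, ivy, mint, tulip, daisy, ash, reed, iris, plum, rose, moss, aster.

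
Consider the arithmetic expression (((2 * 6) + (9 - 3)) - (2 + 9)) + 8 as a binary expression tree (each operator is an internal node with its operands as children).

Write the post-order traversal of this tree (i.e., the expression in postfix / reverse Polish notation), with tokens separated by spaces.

Post-order on an expression tree gives postfix notation: for each operator, emit left operand, right operand, then the operator.

2 6 * 9 3 - + 2 9 + - 8 +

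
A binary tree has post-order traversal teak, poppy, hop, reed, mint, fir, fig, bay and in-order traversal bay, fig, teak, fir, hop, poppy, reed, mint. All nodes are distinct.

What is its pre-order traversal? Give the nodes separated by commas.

bay, fig, fir, teak, mint, reed, hop, poppy

The last element of post-order is the root; it splits in-order into left and right subtrees.
Root bay: left subtree has 0 nodes { }, right has 7 {fig, teak, fir, hop, poppy, reed, mint}.
  Root fig: left subtree has 0 nodes { }, right has 6 {teak, fir, hop, poppy, reed, mint}.
    Root fir: left subtree has 1 node {teak}, right has 4 {hop, poppy, reed, mint}.
      Root mint: left subtree has 3 nodes {hop, poppy, reed}, right has 0 { }.
        Root reed: left subtree has 2 nodes {hop, poppy}, right has 0 { }.
          Root hop: left subtree has 0 nodes { }, right has 1 {poppy}.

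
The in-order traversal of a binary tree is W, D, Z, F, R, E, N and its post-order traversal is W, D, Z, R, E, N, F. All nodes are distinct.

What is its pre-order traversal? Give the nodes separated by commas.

F, Z, D, W, N, E, R

The last element of post-order is the root; it splits in-order into left and right subtrees.
Root F: left subtree has 3 nodes {W, D, Z}, right has 3 {R, E, N}.
  Root Z: left subtree has 2 nodes {W, D}, right has 0 { }.
    Root D: left subtree has 1 node {W}, right has 0 { }.
  Root N: left subtree has 2 nodes {R, E}, right has 0 { }.
    Root E: left subtree has 1 node {R}, right has 0 { }.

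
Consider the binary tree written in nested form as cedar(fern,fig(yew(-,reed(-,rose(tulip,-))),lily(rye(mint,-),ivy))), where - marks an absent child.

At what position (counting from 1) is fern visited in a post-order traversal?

1

Post-order visits the left subtree, then the right subtree, then the node.
At cedar: go left to fern.
  fern is a leaf — visit fern.
At cedar: go right to fig.
  At fig: go left to yew.
    At yew: no left child.
    At yew: go right to reed.
      At reed: no left child.
      At reed: go right to rose.
        At rose: go left to tulip.
          tulip is a leaf — visit tulip.
        At rose: no right child.
        Visit rose.
      Visit reed.
    Visit yew.
  At fig: go right to lily.
    At lily: go left to rye.
      At rye: go left to mint.
        mint is a leaf — visit mint.
      At rye: no right child.
      Visit rye.
    At lily: go right to ivy.
      ivy is a leaf — visit ivy.
    Visit lily.
  Visit fig.
Visit cedar.
Full post-order sequence: fern, tulip, rose, reed, yew, mint, rye, ivy, lily, fig, cedar.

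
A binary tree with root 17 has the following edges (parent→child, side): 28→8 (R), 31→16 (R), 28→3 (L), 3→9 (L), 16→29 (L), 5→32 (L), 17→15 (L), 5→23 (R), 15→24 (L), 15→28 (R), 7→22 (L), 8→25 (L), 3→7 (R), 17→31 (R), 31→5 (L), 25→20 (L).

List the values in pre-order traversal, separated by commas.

Pre-order visits the node, then its left subtree, then its right subtree.
Visit 17.
At 17: go left to 15.
  Visit 15.
  At 15: go left to 24.
    24 is a leaf — visit 24.
  At 15: go right to 28.
    Visit 28.
    At 28: go left to 3.
      Visit 3.
      At 3: go left to 9.
        9 is a leaf — visit 9.
      At 3: go right to 7.
        Visit 7.
        At 7: go left to 22.
          22 is a leaf — visit 22.
        At 7: no right child.
    At 28: go right to 8.
      Visit 8.
      At 8: go left to 25.
        Visit 25.
        At 25: go left to 20.
          20 is a leaf — visit 20.
        At 25: no right child.
      At 8: no right child.
At 17: go right to 31.
  Visit 31.
  At 31: go left to 5.
    Visit 5.
    At 5: go left to 32.
      32 is a leaf — visit 32.
    At 5: go right to 23.
      23 is a leaf — visit 23.
  At 31: go right to 16.
    Visit 16.
    At 16: go left to 29.
      29 is a leaf — visit 29.
    At 16: no right child.

17, 15, 24, 28, 3, 9, 7, 22, 8, 25, 20, 31, 5, 32, 23, 16, 29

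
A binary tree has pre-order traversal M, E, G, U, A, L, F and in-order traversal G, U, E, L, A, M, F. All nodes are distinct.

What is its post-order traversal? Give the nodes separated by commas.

U, G, L, A, E, F, M

The first element of pre-order is the root; it splits in-order into left and right subtrees.
Root M: left subtree has 5 nodes {G, U, E, L, A}, right has 1 {F}.
  Root E: left subtree has 2 nodes {G, U}, right has 2 {L, A}.
    Root G: left subtree has 0 nodes { }, right has 1 {U}.
    Root A: left subtree has 1 node {L}, right has 0 { }.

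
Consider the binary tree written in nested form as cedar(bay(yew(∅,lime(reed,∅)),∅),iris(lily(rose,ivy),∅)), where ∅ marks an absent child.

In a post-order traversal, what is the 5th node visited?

rose

Post-order visits the left subtree, then the right subtree, then the node.
At cedar: go left to bay.
  At bay: go left to yew.
    At yew: no left child.
    At yew: go right to lime.
      At lime: go left to reed.
        reed is a leaf — visit reed.
      At lime: no right child.
      Visit lime.
    Visit yew.
  At bay: no right child.
  Visit bay.
At cedar: go right to iris.
  At iris: go left to lily.
    At lily: go left to rose.
      rose is a leaf — visit rose.
    At lily: go right to ivy.
      ivy is a leaf — visit ivy.
    Visit lily.
  At iris: no right child.
  Visit iris.
Visit cedar.
Full post-order sequence: reed, lime, yew, bay, rose, ivy, lily, iris, cedar.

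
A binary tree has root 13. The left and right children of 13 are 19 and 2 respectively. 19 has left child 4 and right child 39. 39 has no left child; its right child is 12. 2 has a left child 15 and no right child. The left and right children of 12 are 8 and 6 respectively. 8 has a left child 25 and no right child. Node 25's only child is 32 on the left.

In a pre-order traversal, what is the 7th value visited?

25

Pre-order visits the node, then its left subtree, then its right subtree.
Visit 13.
At 13: go left to 19.
  Visit 19.
  At 19: go left to 4.
    4 is a leaf — visit 4.
  At 19: go right to 39.
    Visit 39.
    At 39: no left child.
    At 39: go right to 12.
      Visit 12.
      At 12: go left to 8.
        Visit 8.
        At 8: go left to 25.
          Visit 25.
          At 25: go left to 32.
            32 is a leaf — visit 32.
          At 25: no right child.
        At 8: no right child.
      At 12: go right to 6.
        6 is a leaf — visit 6.
At 13: go right to 2.
  Visit 2.
  At 2: go left to 15.
    15 is a leaf — visit 15.
  At 2: no right child.
Full pre-order sequence: 13, 19, 4, 39, 12, 8, 25, 32, 6, 2, 15.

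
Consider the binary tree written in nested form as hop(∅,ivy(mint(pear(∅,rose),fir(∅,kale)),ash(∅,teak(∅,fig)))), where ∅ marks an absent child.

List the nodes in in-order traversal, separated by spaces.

In-order visits the left subtree, then the node, then the right subtree.
At hop: no left child.
Visit hop.
At hop: go right to ivy.
  At ivy: go left to mint.
    At mint: go left to pear.
      At pear: no left child.
      Visit pear.
      At pear: go right to rose.
        rose is a leaf — visit rose.
    Visit mint.
    At mint: go right to fir.
      At fir: no left child.
      Visit fir.
      At fir: go right to kale.
        kale is a leaf — visit kale.
  Visit ivy.
  At ivy: go right to ash.
    At ash: no left child.
    Visit ash.
    At ash: go right to teak.
      At teak: no left child.
      Visit teak.
      At teak: go right to fig.
        fig is a leaf — visit fig.

hop pear rose mint fir kale ivy ash teak fig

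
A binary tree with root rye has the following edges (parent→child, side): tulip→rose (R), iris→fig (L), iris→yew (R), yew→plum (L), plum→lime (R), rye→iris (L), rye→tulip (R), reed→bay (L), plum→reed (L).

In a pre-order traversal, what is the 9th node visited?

tulip

Pre-order visits the node, then its left subtree, then its right subtree.
Visit rye.
At rye: go left to iris.
  Visit iris.
  At iris: go left to fig.
    fig is a leaf — visit fig.
  At iris: go right to yew.
    Visit yew.
    At yew: go left to plum.
      Visit plum.
      At plum: go left to reed.
        Visit reed.
        At reed: go left to bay.
          bay is a leaf — visit bay.
        At reed: no right child.
      At plum: go right to lime.
        lime is a leaf — visit lime.
    At yew: no right child.
At rye: go right to tulip.
  Visit tulip.
  At tulip: no left child.
  At tulip: go right to rose.
    rose is a leaf — visit rose.
Full pre-order sequence: rye, iris, fig, yew, plum, reed, bay, lime, tulip, rose.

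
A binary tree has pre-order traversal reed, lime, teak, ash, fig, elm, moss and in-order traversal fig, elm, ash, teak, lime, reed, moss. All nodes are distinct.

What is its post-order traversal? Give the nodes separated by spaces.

elm fig ash teak lime moss reed

The first element of pre-order is the root; it splits in-order into left and right subtrees.
Root reed: left subtree has 5 nodes {fig, elm, ash, teak, lime}, right has 1 {moss}.
  Root lime: left subtree has 4 nodes {fig, elm, ash, teak}, right has 0 { }.
    Root teak: left subtree has 3 nodes {fig, elm, ash}, right has 0 { }.
      Root ash: left subtree has 2 nodes {fig, elm}, right has 0 { }.
        Root fig: left subtree has 0 nodes { }, right has 1 {elm}.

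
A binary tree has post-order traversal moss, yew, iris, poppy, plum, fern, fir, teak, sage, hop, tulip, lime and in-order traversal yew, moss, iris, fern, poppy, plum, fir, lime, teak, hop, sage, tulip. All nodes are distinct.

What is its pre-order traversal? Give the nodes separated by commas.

The last element of post-order is the root; it splits in-order into left and right subtrees.
Root lime: left subtree has 7 nodes {yew, moss, iris, fern, poppy, plum, fir}, right has 4 {teak, hop, sage, tulip}.
  Root fir: left subtree has 6 nodes {yew, moss, iris, fern, poppy, plum}, right has 0 { }.
    Root fern: left subtree has 3 nodes {yew, moss, iris}, right has 2 {poppy, plum}.
      Root iris: left subtree has 2 nodes {yew, moss}, right has 0 { }.
        Root yew: left subtree has 0 nodes { }, right has 1 {moss}.
      Root plum: left subtree has 1 node {poppy}, right has 0 { }.
  Root tulip: left subtree has 3 nodes {teak, hop, sage}, right has 0 { }.
    Root hop: left subtree has 1 node {teak}, right has 1 {sage}.

lime, fir, fern, iris, yew, moss, plum, poppy, tulip, hop, teak, sage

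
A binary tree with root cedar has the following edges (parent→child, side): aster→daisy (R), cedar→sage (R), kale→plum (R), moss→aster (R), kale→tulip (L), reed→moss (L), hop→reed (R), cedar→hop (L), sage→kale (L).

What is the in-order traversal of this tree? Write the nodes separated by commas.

In-order visits the left subtree, then the node, then the right subtree.
At cedar: go left to hop.
  At hop: no left child.
  Visit hop.
  At hop: go right to reed.
    At reed: go left to moss.
      At moss: no left child.
      Visit moss.
      At moss: go right to aster.
        At aster: no left child.
        Visit aster.
        At aster: go right to daisy.
          daisy is a leaf — visit daisy.
    Visit reed.
    At reed: no right child.
Visit cedar.
At cedar: go right to sage.
  At sage: go left to kale.
    At kale: go left to tulip.
      tulip is a leaf — visit tulip.
    Visit kale.
    At kale: go right to plum.
      plum is a leaf — visit plum.
  Visit sage.
  At sage: no right child.

hop, moss, aster, daisy, reed, cedar, tulip, kale, plum, sage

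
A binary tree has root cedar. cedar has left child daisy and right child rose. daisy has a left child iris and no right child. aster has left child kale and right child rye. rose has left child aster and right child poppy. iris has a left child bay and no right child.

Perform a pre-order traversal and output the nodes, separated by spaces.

Pre-order visits the node, then its left subtree, then its right subtree.
Visit cedar.
At cedar: go left to daisy.
  Visit daisy.
  At daisy: go left to iris.
    Visit iris.
    At iris: go left to bay.
      bay is a leaf — visit bay.
    At iris: no right child.
  At daisy: no right child.
At cedar: go right to rose.
  Visit rose.
  At rose: go left to aster.
    Visit aster.
    At aster: go left to kale.
      kale is a leaf — visit kale.
    At aster: go right to rye.
      rye is a leaf — visit rye.
  At rose: go right to poppy.
    poppy is a leaf — visit poppy.

cedar daisy iris bay rose aster kale rye poppy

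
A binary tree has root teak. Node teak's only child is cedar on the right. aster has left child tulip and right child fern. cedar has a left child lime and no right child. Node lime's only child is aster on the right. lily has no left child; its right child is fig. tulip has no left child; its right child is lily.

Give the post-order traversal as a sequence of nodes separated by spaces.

Post-order visits the left subtree, then the right subtree, then the node.
At teak: no left child.
At teak: go right to cedar.
  At cedar: go left to lime.
    At lime: no left child.
    At lime: go right to aster.
      At aster: go left to tulip.
        At tulip: no left child.
        At tulip: go right to lily.
          At lily: no left child.
          At lily: go right to fig.
            fig is a leaf — visit fig.
          Visit lily.
        Visit tulip.
      At aster: go right to fern.
        fern is a leaf — visit fern.
      Visit aster.
    Visit lime.
  At cedar: no right child.
  Visit cedar.
Visit teak.

fig lily tulip fern aster lime cedar teak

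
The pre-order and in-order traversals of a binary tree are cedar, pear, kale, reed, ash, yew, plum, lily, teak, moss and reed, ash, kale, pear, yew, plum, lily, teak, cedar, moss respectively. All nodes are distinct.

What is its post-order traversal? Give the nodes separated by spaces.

The first element of pre-order is the root; it splits in-order into left and right subtrees.
Root cedar: left subtree has 8 nodes {reed, ash, kale, pear, yew, plum, lily, teak}, right has 1 {moss}.
  Root pear: left subtree has 3 nodes {reed, ash, kale}, right has 4 {yew, plum, lily, teak}.
    Root kale: left subtree has 2 nodes {reed, ash}, right has 0 { }.
      Root reed: left subtree has 0 nodes { }, right has 1 {ash}.
    Root yew: left subtree has 0 nodes { }, right has 3 {plum, lily, teak}.
      Root plum: left subtree has 0 nodes { }, right has 2 {lily, teak}.
        Root lily: left subtree has 0 nodes { }, right has 1 {teak}.

ash reed kale teak lily plum yew pear moss cedar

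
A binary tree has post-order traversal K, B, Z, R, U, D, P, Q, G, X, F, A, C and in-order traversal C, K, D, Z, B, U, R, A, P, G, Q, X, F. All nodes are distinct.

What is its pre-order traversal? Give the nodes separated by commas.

The last element of post-order is the root; it splits in-order into left and right subtrees.
Root C: left subtree has 0 nodes { }, right has 12 {K, D, Z, B, U, R, A, P, G, Q, X, F}.
  Root A: left subtree has 6 nodes {K, D, Z, B, U, R}, right has 5 {P, G, Q, X, F}.
    Root D: left subtree has 1 node {K}, right has 4 {Z, B, U, R}.
      Root U: left subtree has 2 nodes {Z, B}, right has 1 {R}.
        Root Z: left subtree has 0 nodes { }, right has 1 {B}.
    Root F: left subtree has 4 nodes {P, G, Q, X}, right has 0 { }.
      Root X: left subtree has 3 nodes {P, G, Q}, right has 0 { }.
        Root G: left subtree has 1 node {P}, right has 1 {Q}.

C, A, D, K, U, Z, B, R, F, X, G, P, Q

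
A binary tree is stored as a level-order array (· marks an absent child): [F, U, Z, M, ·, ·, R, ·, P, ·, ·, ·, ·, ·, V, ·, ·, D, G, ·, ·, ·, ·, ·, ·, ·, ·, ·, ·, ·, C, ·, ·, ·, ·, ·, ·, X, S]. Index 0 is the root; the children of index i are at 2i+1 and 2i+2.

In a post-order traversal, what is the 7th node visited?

U

Post-order visits the left subtree, then the right subtree, then the node.
At F: go left to U.
  At U: go left to M.
    At M: no left child.
    At M: go right to P.
      At P: go left to D.
        D is a leaf — visit D.
      At P: go right to G.
        At G: go left to X.
          X is a leaf — visit X.
        At G: go right to S.
          S is a leaf — visit S.
        Visit G.
      Visit P.
    Visit M.
  At U: no right child.
  Visit U.
At F: go right to Z.
  At Z: no left child.
  At Z: go right to R.
    At R: no left child.
    At R: go right to V.
      At V: no left child.
      At V: go right to C.
        C is a leaf — visit C.
      Visit V.
    Visit R.
  Visit Z.
Visit F.
Full post-order sequence: D, X, S, G, P, M, U, C, V, R, Z, F.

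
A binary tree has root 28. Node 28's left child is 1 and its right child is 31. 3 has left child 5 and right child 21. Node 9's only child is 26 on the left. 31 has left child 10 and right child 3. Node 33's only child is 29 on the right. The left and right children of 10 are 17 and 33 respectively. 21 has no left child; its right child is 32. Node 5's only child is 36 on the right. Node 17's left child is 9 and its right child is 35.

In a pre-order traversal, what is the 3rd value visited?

Pre-order visits the node, then its left subtree, then its right subtree.
Visit 28.
At 28: go left to 1.
  1 is a leaf — visit 1.
At 28: go right to 31.
  Visit 31.
  At 31: go left to 10.
    Visit 10.
    At 10: go left to 17.
      Visit 17.
      At 17: go left to 9.
        Visit 9.
        At 9: go left to 26.
          26 is a leaf — visit 26.
        At 9: no right child.
      At 17: go right to 35.
        35 is a leaf — visit 35.
    At 10: go right to 33.
      Visit 33.
      At 33: no left child.
      At 33: go right to 29.
        29 is a leaf — visit 29.
  At 31: go right to 3.
    Visit 3.
    At 3: go left to 5.
      Visit 5.
      At 5: no left child.
      At 5: go right to 36.
        36 is a leaf — visit 36.
    At 3: go right to 21.
      Visit 21.
      At 21: no left child.
      At 21: go right to 32.
        32 is a leaf — visit 32.
Full pre-order sequence: 28, 1, 31, 10, 17, 9, 26, 35, 33, 29, 3, 5, 36, 21, 32.

31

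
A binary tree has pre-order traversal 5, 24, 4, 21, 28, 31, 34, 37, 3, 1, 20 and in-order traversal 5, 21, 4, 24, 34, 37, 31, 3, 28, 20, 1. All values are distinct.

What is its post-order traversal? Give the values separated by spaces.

The first element of pre-order is the root; it splits in-order into left and right subtrees.
Root 5: left subtree has 0 nodes { }, right has 10 {21, 4, 24, 34, 37, 31, 3, 28, 20, 1}.
  Root 24: left subtree has 2 nodes {21, 4}, right has 7 {34, 37, 31, 3, 28, 20, 1}.
    Root 4: left subtree has 1 node {21}, right has 0 { }.
    Root 28: left subtree has 4 nodes {34, 37, 31, 3}, right has 2 {20, 1}.
      Root 31: left subtree has 2 nodes {34, 37}, right has 1 {3}.
        Root 34: left subtree has 0 nodes { }, right has 1 {37}.
      Root 1: left subtree has 1 node {20}, right has 0 { }.

21 4 37 34 3 31 20 1 28 24 5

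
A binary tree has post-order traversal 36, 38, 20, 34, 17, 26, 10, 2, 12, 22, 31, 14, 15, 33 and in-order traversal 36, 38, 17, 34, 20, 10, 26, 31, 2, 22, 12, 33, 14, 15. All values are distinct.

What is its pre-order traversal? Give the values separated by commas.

The last element of post-order is the root; it splits in-order into left and right subtrees.
Root 33: left subtree has 11 nodes {36, 38, 17, 34, 20, 10, 26, 31, 2, 22, 12}, right has 2 {14, 15}.
  Root 31: left subtree has 7 nodes {36, 38, 17, 34, 20, 10, 26}, right has 3 {2, 22, 12}.
    Root 10: left subtree has 5 nodes {36, 38, 17, 34, 20}, right has 1 {26}.
      Root 17: left subtree has 2 nodes {36, 38}, right has 2 {34, 20}.
        Root 38: left subtree has 1 node {36}, right has 0 { }.
        Root 34: left subtree has 0 nodes { }, right has 1 {20}.
    Root 22: left subtree has 1 node {2}, right has 1 {12}.
  Root 15: left subtree has 1 node {14}, right has 0 { }.

33, 31, 10, 17, 38, 36, 34, 20, 26, 22, 2, 12, 15, 14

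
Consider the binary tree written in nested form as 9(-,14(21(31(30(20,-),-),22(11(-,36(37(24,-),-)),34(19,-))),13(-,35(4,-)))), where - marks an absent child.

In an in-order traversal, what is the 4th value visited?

31

In-order visits the left subtree, then the node, then the right subtree.
At 9: no left child.
Visit 9.
At 9: go right to 14.
  At 14: go left to 21.
    At 21: go left to 31.
      At 31: go left to 30.
        At 30: go left to 20.
          20 is a leaf — visit 20.
        Visit 30.
        At 30: no right child.
      Visit 31.
      At 31: no right child.
    Visit 21.
    At 21: go right to 22.
      At 22: go left to 11.
        At 11: no left child.
        Visit 11.
        At 11: go right to 36.
          At 36: go left to 37.
            At 37: go left to 24.
              24 is a leaf — visit 24.
            Visit 37.
            At 37: no right child.
          Visit 36.
          At 36: no right child.
      Visit 22.
      At 22: go right to 34.
        At 34: go left to 19.
          19 is a leaf — visit 19.
        Visit 34.
        At 34: no right child.
  Visit 14.
  At 14: go right to 13.
    At 13: no left child.
    Visit 13.
    At 13: go right to 35.
      At 35: go left to 4.
        4 is a leaf — visit 4.
      Visit 35.
      At 35: no right child.
Full in-order sequence: 9, 20, 30, 31, 21, 11, 24, 37, 36, 22, 19, 34, 14, 13, 4, 35.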